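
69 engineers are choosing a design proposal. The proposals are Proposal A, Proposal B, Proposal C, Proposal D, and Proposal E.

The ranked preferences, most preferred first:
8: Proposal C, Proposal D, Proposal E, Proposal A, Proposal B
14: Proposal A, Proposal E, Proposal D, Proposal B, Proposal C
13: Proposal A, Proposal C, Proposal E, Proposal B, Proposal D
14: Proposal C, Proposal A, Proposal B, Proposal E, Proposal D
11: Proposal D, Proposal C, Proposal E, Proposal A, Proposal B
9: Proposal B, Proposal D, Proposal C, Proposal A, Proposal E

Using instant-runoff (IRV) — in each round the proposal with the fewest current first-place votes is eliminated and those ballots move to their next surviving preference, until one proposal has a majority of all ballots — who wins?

Round 1: Proposal A 27, Proposal B 9, Proposal C 22, Proposal D 11, Proposal E 0. Proposal E eliminated.
Round 2: Proposal A 27, Proposal B 9, Proposal C 22, Proposal D 11. Proposal B eliminated.
Round 3: Proposal A 27, Proposal C 22, Proposal D 20. Proposal D eliminated.
Round 4: Proposal A 27, Proposal C 42. Proposal C has a majority (≥35).

Proposal C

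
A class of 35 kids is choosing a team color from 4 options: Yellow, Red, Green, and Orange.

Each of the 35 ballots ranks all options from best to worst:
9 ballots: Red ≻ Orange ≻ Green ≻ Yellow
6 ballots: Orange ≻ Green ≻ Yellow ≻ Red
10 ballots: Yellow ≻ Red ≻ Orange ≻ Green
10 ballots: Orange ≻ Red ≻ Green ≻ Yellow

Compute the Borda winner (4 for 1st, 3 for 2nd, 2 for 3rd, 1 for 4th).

Orange

Yellow: 9×1 + 6×2 + 10×4 + 10×1 = 71
Red: 9×4 + 6×1 + 10×3 + 10×3 = 102
Green: 9×2 + 6×3 + 10×1 + 10×2 = 66
Orange: 9×3 + 6×4 + 10×2 + 10×4 = 111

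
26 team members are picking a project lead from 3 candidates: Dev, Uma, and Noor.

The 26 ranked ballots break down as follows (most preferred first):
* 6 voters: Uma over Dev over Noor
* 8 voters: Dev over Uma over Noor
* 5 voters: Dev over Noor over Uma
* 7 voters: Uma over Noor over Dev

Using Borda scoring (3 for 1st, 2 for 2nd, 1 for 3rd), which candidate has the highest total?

Uma

Dev: 6×2 + 8×3 + 5×3 + 7×1 = 58
Uma: 6×3 + 8×2 + 5×1 + 7×3 = 60
Noor: 6×1 + 8×1 + 5×2 + 7×2 = 38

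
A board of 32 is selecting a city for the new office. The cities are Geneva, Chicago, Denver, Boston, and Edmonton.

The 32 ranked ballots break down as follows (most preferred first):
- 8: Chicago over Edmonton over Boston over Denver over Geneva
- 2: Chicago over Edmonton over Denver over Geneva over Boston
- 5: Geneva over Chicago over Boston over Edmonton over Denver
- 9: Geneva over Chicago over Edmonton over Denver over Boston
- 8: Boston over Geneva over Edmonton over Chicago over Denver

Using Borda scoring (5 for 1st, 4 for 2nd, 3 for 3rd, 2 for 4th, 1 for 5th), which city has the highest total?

Chicago

Geneva: 8×1 + 2×2 + 5×5 + 9×5 + 8×4 = 114
Chicago: 8×5 + 2×5 + 5×4 + 9×4 + 8×2 = 122
Denver: 8×2 + 2×3 + 5×1 + 9×2 + 8×1 = 53
Boston: 8×3 + 2×1 + 5×3 + 9×1 + 8×5 = 90
Edmonton: 8×4 + 2×4 + 5×2 + 9×3 + 8×3 = 101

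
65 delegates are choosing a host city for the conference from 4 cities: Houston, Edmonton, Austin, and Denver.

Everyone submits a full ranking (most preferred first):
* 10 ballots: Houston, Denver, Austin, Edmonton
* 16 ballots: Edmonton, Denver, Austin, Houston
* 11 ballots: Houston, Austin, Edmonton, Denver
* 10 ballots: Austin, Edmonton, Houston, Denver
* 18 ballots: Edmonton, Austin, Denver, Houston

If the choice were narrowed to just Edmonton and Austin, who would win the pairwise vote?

Edmonton

Edmonton is ranked above Austin on 34 ballots; Austin above Edmonton on 31.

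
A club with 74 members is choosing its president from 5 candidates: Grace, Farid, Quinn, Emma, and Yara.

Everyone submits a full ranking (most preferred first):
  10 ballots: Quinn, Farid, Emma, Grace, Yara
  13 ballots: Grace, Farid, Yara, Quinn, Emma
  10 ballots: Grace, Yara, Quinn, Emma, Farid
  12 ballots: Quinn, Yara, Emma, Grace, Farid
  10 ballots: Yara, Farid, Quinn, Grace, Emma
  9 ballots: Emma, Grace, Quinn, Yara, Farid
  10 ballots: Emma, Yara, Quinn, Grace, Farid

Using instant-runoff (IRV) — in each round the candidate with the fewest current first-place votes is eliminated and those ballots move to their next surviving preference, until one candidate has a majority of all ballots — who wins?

Quinn

Round 1: Grace 23, Farid 0, Quinn 22, Emma 19, Yara 10. Farid eliminated.
Round 2: Grace 23, Quinn 22, Emma 19, Yara 10. Yara eliminated.
Round 3: Grace 23, Quinn 32, Emma 19. Emma eliminated.
Round 4: Grace 32, Quinn 42. Quinn has a majority (≥38).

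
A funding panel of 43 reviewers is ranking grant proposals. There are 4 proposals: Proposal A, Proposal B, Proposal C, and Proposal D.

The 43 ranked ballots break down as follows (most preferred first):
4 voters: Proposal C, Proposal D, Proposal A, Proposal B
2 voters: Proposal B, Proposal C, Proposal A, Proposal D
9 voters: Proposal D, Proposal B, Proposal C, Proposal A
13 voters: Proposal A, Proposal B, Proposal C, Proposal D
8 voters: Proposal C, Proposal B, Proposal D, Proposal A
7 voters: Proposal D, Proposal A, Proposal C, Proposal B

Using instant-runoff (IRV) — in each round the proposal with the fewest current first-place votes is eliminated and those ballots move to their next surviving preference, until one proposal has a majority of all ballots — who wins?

Round 1: Proposal A 13, Proposal B 2, Proposal C 12, Proposal D 16. Proposal B eliminated.
Round 2: Proposal A 13, Proposal C 14, Proposal D 16. Proposal A eliminated.
Round 3: Proposal C 27, Proposal D 16. Proposal C has a majority (≥22).

Proposal C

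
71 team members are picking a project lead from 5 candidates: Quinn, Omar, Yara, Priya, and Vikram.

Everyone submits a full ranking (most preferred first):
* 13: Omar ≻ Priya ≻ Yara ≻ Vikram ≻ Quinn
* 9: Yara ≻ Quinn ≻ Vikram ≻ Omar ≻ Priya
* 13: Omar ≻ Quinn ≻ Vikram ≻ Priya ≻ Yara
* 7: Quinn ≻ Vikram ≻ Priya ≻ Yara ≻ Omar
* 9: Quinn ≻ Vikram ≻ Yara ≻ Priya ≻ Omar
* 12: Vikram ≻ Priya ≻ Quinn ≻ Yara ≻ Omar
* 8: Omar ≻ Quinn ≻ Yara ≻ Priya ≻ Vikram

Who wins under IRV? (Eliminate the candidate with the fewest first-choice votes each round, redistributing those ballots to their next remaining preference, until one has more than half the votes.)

Quinn

Round 1: Quinn 16, Omar 34, Yara 9, Priya 0, Vikram 12. Priya eliminated.
Round 2: Quinn 16, Omar 34, Yara 9, Vikram 12. Yara eliminated.
Round 3: Quinn 25, Omar 34, Vikram 12. Vikram eliminated.
Round 4: Quinn 37, Omar 34. Quinn has a majority (≥36).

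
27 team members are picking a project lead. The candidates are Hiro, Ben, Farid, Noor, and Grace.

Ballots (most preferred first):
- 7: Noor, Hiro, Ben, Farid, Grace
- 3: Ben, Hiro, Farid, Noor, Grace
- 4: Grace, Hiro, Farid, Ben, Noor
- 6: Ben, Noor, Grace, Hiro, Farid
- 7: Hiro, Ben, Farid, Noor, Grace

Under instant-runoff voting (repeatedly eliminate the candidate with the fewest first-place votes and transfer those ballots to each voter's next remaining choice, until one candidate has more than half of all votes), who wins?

Round 1: Hiro 7, Ben 9, Farid 0, Noor 7, Grace 4. Farid eliminated.
Round 2: Hiro 7, Ben 9, Noor 7, Grace 4. Grace eliminated.
Round 3: Hiro 11, Ben 9, Noor 7. Noor eliminated.
Round 4: Hiro 18, Ben 9. Hiro has a majority (≥14).

Hiro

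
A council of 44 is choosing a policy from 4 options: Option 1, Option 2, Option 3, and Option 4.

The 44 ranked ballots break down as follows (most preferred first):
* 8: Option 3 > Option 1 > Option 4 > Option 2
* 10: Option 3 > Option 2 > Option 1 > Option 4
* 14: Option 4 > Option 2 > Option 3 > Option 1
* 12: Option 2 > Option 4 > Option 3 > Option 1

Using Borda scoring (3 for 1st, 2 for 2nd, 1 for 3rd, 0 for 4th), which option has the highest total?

Option 2

Option 1: 8×2 + 10×1 + 14×0 + 12×0 = 26
Option 2: 8×0 + 10×2 + 14×2 + 12×3 = 84
Option 3: 8×3 + 10×3 + 14×1 + 12×1 = 80
Option 4: 8×1 + 10×0 + 14×3 + 12×2 = 74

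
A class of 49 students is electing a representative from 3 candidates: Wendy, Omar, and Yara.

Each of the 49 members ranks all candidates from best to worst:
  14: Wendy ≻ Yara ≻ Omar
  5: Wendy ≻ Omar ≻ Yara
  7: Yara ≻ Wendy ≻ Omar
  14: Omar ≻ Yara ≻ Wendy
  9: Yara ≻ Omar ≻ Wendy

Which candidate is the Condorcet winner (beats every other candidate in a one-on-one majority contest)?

Yara

Yara vs Wendy: 30–19
Yara vs Omar: 30–19
Yara beats every other candidate.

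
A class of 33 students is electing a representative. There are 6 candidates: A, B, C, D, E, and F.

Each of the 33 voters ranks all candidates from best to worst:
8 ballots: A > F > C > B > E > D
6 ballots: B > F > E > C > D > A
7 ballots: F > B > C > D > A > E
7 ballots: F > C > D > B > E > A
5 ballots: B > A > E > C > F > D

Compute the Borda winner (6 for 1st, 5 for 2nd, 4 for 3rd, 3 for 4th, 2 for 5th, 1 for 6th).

F

A: 8×6 + 6×1 + 7×2 + 7×1 + 5×5 = 100
B: 8×3 + 6×6 + 7×5 + 7×3 + 5×6 = 146
C: 8×4 + 6×3 + 7×4 + 7×5 + 5×3 = 128
D: 8×1 + 6×2 + 7×3 + 7×4 + 5×1 = 74
E: 8×2 + 6×4 + 7×1 + 7×2 + 5×4 = 81
F: 8×5 + 6×5 + 7×6 + 7×6 + 5×2 = 164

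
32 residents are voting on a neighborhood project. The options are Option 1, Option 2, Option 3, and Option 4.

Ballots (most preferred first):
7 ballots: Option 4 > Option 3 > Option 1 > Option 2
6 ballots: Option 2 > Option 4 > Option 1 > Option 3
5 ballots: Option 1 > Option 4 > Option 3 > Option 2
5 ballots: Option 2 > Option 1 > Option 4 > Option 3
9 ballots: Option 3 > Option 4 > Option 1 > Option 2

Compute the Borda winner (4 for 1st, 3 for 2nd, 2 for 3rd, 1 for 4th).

Option 1: 7×2 + 6×2 + 5×4 + 5×3 + 9×2 = 79
Option 2: 7×1 + 6×4 + 5×1 + 5×4 + 9×1 = 65
Option 3: 7×3 + 6×1 + 5×2 + 5×1 + 9×4 = 78
Option 4: 7×4 + 6×3 + 5×3 + 5×2 + 9×3 = 98

Option 4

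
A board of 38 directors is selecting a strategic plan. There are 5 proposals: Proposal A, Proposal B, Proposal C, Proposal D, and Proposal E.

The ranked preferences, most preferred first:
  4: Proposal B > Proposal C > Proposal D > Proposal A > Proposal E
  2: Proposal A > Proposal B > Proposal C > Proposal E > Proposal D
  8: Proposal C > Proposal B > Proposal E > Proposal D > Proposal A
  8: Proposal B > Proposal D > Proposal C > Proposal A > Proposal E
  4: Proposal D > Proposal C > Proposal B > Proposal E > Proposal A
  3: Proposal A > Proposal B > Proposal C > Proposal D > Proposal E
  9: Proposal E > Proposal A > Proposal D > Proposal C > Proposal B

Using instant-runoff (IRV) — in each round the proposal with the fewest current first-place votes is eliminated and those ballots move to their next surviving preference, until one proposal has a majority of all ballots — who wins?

Proposal C

Round 1: Proposal A 5, Proposal B 12, Proposal C 8, Proposal D 4, Proposal E 9. Proposal D eliminated.
Round 2: Proposal A 5, Proposal B 12, Proposal C 12, Proposal E 9. Proposal A eliminated.
Round 3: Proposal B 17, Proposal C 12, Proposal E 9. Proposal E eliminated.
Round 4: Proposal B 17, Proposal C 21. Proposal C has a majority (≥20).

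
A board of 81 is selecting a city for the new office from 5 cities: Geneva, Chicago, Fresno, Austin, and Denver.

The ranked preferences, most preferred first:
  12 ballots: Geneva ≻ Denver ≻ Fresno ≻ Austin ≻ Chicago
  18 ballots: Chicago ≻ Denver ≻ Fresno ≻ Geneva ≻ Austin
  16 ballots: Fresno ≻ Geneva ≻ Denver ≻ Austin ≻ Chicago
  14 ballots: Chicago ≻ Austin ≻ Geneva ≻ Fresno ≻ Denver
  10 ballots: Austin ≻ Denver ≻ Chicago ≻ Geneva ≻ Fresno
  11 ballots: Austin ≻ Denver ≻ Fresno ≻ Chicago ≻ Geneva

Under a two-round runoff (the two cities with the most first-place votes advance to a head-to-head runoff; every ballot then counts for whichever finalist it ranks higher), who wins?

Round 1 first-place votes: Geneva 12, Chicago 32, Fresno 16, Austin 21, Denver 0. Chicago and Austin advance.
Runoff: Chicago is ranked above Austin on 32 ballots, Austin above Chicago on 49.

Austin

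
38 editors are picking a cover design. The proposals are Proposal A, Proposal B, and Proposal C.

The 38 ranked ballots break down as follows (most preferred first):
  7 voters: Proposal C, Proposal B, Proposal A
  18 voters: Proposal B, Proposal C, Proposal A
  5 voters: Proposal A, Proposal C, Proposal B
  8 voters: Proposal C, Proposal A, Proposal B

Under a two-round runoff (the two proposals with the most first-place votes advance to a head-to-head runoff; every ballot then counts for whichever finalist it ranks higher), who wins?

Round 1 first-place votes: Proposal A 5, Proposal B 18, Proposal C 15. Proposal B and Proposal C advance.
Runoff: Proposal B is ranked above Proposal C on 18 ballots, Proposal C above Proposal B on 20.

Proposal C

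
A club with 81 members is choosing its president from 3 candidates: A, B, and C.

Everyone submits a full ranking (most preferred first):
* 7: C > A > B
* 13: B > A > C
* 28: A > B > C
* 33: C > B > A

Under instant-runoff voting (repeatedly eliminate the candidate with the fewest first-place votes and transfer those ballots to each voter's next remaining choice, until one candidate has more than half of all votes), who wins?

A

Round 1: A 28, B 13, C 40. B eliminated.
Round 2: A 41, C 40. A has a majority (≥41).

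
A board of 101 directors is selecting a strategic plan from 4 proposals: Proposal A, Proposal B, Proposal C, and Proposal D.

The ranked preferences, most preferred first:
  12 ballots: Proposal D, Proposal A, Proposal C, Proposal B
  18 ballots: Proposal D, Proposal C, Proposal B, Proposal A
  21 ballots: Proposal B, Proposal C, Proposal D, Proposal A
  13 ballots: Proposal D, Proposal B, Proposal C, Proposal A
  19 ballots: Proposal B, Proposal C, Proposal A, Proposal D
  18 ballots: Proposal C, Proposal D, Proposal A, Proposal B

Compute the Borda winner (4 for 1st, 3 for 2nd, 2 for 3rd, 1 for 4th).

Proposal C

Proposal A: 12×3 + 18×1 + 21×1 + 13×1 + 19×2 + 18×2 = 162
Proposal B: 12×1 + 18×2 + 21×4 + 13×3 + 19×4 + 18×1 = 265
Proposal C: 12×2 + 18×3 + 21×3 + 13×2 + 19×3 + 18×4 = 296
Proposal D: 12×4 + 18×4 + 21×2 + 13×4 + 19×1 + 18×3 = 287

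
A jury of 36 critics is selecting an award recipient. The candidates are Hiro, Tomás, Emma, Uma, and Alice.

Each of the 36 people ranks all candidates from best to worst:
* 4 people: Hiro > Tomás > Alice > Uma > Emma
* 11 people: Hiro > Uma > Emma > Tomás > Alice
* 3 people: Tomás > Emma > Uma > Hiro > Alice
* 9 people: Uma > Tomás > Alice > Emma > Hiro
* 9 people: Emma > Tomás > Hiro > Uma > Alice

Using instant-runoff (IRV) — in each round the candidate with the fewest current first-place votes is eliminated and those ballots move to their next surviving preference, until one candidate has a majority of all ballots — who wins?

Round 1: Hiro 15, Tomás 3, Emma 9, Uma 9, Alice 0. Alice eliminated.
Round 2: Hiro 15, Tomás 3, Emma 9, Uma 9. Tomás eliminated.
Round 3: Hiro 15, Emma 12, Uma 9. Uma eliminated.
Round 4: Hiro 15, Emma 21. Emma has a majority (≥19).

Emma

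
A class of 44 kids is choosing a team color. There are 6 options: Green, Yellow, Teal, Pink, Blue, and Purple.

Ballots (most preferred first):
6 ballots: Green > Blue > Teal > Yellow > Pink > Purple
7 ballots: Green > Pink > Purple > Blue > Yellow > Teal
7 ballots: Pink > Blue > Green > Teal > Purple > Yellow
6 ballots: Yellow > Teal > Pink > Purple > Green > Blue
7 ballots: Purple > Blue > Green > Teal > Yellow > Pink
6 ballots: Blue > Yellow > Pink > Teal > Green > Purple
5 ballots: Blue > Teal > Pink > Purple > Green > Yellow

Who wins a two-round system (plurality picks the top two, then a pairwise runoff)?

Blue

Round 1 first-place votes: Green 13, Yellow 6, Teal 0, Pink 7, Blue 11, Purple 7. Green and Blue advance.
Runoff: Green is ranked above Blue on 19 ballots, Blue above Green on 25.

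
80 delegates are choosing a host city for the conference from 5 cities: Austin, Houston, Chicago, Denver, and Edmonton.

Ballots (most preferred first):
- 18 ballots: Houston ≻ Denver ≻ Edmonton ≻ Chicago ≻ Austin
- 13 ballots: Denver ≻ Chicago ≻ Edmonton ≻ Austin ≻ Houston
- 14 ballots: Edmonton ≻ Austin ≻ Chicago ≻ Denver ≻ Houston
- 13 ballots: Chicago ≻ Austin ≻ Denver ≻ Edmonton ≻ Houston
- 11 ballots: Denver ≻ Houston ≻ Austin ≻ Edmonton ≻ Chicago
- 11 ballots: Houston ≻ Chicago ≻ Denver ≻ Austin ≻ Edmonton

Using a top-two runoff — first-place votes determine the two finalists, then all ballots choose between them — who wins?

Denver

Round 1 first-place votes: Austin 0, Houston 29, Chicago 13, Denver 24, Edmonton 14. Houston and Denver advance.
Runoff: Houston is ranked above Denver on 29 ballots, Denver above Houston on 51.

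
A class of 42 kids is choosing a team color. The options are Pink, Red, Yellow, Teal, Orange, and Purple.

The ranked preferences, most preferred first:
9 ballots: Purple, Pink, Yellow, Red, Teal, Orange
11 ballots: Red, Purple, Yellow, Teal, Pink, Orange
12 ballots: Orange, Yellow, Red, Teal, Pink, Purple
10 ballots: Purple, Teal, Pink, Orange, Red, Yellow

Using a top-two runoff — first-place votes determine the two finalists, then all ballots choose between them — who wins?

Round 1 first-place votes: Pink 0, Red 11, Yellow 0, Teal 0, Orange 12, Purple 19. Purple and Orange advance.
Runoff: Purple is ranked above Orange on 30 ballots, Orange above Purple on 12.

Purple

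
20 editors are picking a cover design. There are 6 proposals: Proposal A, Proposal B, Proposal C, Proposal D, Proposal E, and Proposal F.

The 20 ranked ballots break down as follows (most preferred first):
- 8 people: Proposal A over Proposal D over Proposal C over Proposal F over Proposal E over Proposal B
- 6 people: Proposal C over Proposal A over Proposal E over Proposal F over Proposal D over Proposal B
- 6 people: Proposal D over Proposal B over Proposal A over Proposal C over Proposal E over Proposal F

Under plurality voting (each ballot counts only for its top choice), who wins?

First-place votes: Proposal A 8, Proposal B 0, Proposal C 6, Proposal D 6, Proposal E 0, Proposal F 0.

Proposal A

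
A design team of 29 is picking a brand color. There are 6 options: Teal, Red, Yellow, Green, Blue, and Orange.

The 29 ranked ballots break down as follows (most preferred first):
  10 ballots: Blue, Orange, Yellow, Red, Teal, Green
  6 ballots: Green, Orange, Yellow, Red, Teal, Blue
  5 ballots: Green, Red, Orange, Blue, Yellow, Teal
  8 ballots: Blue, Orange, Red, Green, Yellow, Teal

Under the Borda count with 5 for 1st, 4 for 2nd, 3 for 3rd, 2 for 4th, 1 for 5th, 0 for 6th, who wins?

Orange

Teal: 10×1 + 6×1 + 5×0 + 8×0 = 16
Red: 10×2 + 6×2 + 5×4 + 8×3 = 76
Yellow: 10×3 + 6×3 + 5×1 + 8×1 = 61
Green: 10×0 + 6×5 + 5×5 + 8×2 = 71
Blue: 10×5 + 6×0 + 5×2 + 8×5 = 100
Orange: 10×4 + 6×4 + 5×3 + 8×4 = 111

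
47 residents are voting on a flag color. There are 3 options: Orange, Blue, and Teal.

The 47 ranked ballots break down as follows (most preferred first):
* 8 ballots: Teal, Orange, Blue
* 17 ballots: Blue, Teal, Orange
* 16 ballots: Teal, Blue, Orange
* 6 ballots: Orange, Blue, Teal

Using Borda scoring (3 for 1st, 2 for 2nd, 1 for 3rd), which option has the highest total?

Orange: 8×2 + 17×1 + 16×1 + 6×3 = 67
Blue: 8×1 + 17×3 + 16×2 + 6×2 = 103
Teal: 8×3 + 17×2 + 16×3 + 6×1 = 112

Teal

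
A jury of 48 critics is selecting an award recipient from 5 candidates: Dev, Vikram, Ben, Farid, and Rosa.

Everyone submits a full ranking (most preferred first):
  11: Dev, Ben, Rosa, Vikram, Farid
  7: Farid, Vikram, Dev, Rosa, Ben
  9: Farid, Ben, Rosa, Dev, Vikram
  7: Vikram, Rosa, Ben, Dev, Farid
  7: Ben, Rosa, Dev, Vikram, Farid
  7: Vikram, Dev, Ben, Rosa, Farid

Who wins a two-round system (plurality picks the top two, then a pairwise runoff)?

Vikram

Round 1 first-place votes: Dev 11, Vikram 14, Ben 7, Farid 16, Rosa 0. Farid and Vikram advance.
Runoff: Farid is ranked above Vikram on 16 ballots, Vikram above Farid on 32.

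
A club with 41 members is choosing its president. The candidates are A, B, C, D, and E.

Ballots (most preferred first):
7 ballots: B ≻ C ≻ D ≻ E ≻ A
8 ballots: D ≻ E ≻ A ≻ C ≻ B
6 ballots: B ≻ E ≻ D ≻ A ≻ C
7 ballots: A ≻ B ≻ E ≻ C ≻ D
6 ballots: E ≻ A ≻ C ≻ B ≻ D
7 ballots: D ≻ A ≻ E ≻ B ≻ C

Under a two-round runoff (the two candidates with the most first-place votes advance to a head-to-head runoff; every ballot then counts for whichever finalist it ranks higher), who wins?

B

Round 1 first-place votes: A 7, B 13, C 0, D 15, E 6. D and B advance.
Runoff: D is ranked above B on 15 ballots, B above D on 26.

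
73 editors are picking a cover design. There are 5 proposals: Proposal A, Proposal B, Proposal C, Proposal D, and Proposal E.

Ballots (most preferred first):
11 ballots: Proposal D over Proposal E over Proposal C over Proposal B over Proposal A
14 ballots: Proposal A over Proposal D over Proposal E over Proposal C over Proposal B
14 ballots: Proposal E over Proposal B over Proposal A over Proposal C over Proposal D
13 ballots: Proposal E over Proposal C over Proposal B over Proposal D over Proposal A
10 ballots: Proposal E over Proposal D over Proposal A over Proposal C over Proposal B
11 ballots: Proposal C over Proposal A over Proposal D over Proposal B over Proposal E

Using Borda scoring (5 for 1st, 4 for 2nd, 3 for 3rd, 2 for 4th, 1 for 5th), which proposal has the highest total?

Proposal A: 11×1 + 14×5 + 14×3 + 13×1 + 10×3 + 11×4 = 210
Proposal B: 11×2 + 14×1 + 14×4 + 13×3 + 10×1 + 11×2 = 163
Proposal C: 11×3 + 14×2 + 14×2 + 13×4 + 10×2 + 11×5 = 216
Proposal D: 11×5 + 14×4 + 14×1 + 13×2 + 10×4 + 11×3 = 224
Proposal E: 11×4 + 14×3 + 14×5 + 13×5 + 10×5 + 11×1 = 282

Proposal E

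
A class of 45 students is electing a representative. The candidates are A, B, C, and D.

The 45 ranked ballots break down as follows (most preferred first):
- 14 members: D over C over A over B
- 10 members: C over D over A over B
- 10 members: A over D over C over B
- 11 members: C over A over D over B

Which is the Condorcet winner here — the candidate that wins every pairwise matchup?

D

D vs A: 24–21
D vs B: 45–0
D vs C: 24–21
D beats every other candidate.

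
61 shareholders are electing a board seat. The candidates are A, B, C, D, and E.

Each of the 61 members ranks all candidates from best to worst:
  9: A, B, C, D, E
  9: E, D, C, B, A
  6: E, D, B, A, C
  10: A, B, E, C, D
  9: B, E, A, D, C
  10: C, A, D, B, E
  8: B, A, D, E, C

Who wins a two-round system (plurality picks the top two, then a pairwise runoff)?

B

Round 1 first-place votes: A 19, B 17, C 10, D 0, E 15. A and B advance.
Runoff: A is ranked above B on 29 ballots, B above A on 32.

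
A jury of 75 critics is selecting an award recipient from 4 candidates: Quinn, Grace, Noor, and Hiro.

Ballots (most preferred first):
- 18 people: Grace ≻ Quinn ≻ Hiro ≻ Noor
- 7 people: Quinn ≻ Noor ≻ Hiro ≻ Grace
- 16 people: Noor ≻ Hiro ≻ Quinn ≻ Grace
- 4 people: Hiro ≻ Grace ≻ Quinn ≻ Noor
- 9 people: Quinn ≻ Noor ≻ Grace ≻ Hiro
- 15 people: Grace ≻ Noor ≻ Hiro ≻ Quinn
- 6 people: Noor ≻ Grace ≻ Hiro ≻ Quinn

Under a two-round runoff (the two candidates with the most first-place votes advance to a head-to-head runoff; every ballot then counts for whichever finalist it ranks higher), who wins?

Round 1 first-place votes: Quinn 16, Grace 33, Noor 22, Hiro 4. Grace and Noor advance.
Runoff: Grace is ranked above Noor on 37 ballots, Noor above Grace on 38.

Noor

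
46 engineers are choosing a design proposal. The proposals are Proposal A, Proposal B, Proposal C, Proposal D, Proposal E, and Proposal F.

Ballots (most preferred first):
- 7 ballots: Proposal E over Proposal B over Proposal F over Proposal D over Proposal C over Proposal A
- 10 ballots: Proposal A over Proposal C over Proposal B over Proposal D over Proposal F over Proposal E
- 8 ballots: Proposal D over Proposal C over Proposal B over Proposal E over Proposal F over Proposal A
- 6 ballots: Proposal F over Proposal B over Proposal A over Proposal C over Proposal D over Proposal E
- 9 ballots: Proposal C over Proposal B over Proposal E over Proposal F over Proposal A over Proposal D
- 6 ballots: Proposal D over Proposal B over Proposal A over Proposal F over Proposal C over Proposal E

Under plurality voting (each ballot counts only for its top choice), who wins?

First-place votes: Proposal A 10, Proposal B 0, Proposal C 9, Proposal D 14, Proposal E 7, Proposal F 6.

Proposal D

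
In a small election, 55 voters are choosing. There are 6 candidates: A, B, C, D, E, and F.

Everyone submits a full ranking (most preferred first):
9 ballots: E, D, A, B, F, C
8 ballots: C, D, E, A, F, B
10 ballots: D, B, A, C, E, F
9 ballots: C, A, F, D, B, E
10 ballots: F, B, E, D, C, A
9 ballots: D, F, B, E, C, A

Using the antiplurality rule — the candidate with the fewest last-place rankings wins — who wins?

Last-place votes: A 19, B 8, C 9, D 0, E 9, F 10.

D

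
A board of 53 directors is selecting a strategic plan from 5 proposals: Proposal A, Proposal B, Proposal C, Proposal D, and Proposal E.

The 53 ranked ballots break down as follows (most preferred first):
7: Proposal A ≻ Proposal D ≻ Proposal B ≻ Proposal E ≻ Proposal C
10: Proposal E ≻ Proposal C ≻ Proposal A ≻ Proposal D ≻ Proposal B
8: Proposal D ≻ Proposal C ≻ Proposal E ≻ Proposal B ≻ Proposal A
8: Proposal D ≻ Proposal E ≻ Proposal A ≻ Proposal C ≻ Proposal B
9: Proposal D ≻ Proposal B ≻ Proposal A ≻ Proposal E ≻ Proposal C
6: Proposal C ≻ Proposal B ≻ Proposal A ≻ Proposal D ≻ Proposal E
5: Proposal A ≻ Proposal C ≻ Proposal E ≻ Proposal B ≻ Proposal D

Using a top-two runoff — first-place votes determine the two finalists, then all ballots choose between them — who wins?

Round 1 first-place votes: Proposal A 12, Proposal B 0, Proposal C 6, Proposal D 25, Proposal E 10. Proposal D and Proposal A advance.
Runoff: Proposal D is ranked above Proposal A on 25 ballots, Proposal A above Proposal D on 28.

Proposal A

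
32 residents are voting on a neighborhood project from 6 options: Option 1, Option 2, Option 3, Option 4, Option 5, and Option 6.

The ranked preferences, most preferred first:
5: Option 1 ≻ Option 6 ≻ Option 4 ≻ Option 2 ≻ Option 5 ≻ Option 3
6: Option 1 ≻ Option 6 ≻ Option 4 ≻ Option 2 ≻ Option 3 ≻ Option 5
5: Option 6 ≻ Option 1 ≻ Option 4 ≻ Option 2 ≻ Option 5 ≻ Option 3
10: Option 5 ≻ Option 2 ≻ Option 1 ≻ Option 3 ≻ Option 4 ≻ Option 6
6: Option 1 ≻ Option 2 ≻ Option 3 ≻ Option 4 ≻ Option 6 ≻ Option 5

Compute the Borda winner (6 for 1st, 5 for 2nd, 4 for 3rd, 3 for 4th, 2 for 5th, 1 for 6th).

Option 1

Option 1: 5×6 + 6×6 + 5×5 + 10×4 + 6×6 = 167
Option 2: 5×3 + 6×3 + 5×3 + 10×5 + 6×5 = 128
Option 3: 5×1 + 6×2 + 5×1 + 10×3 + 6×4 = 76
Option 4: 5×4 + 6×4 + 5×4 + 10×2 + 6×3 = 102
Option 5: 5×2 + 6×1 + 5×2 + 10×6 + 6×1 = 92
Option 6: 5×5 + 6×5 + 5×6 + 10×1 + 6×2 = 107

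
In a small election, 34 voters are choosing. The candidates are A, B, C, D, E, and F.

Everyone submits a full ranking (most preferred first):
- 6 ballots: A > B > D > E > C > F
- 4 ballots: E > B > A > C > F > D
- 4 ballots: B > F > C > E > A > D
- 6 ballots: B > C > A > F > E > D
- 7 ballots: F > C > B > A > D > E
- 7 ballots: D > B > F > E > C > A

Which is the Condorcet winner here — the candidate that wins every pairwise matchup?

B

B vs A: 28–6
B vs C: 27–7
B vs D: 27–7
B vs E: 30–4
B vs F: 27–7
B beats every other candidate.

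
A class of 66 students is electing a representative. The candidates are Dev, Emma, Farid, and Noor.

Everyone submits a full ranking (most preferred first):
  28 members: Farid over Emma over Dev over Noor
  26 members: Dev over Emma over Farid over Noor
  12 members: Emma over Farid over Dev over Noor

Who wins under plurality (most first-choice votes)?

Farid

First-place votes: Dev 26, Emma 12, Farid 28, Noor 0.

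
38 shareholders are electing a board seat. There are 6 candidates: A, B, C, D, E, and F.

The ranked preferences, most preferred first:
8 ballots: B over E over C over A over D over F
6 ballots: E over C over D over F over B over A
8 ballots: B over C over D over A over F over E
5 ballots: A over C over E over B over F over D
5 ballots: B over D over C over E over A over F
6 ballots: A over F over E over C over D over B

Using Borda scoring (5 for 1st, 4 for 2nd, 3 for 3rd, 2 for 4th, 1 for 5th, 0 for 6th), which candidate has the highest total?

A: 8×2 + 6×0 + 8×2 + 5×5 + 5×1 + 6×5 = 92
B: 8×5 + 6×1 + 8×5 + 5×2 + 5×5 + 6×0 = 121
C: 8×3 + 6×4 + 8×4 + 5×4 + 5×3 + 6×2 = 127
D: 8×1 + 6×3 + 8×3 + 5×0 + 5×4 + 6×1 = 76
E: 8×4 + 6×5 + 8×0 + 5×3 + 5×2 + 6×3 = 105
F: 8×0 + 6×2 + 8×1 + 5×1 + 5×0 + 6×4 = 49

C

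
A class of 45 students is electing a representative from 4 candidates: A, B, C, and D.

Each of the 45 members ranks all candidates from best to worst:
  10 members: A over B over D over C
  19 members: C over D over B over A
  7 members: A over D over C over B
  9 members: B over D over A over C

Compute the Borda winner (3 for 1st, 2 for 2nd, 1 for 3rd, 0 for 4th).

A: 10×3 + 19×0 + 7×3 + 9×1 = 60
B: 10×2 + 19×1 + 7×0 + 9×3 = 66
C: 10×0 + 19×3 + 7×1 + 9×0 = 64
D: 10×1 + 19×2 + 7×2 + 9×2 = 80

D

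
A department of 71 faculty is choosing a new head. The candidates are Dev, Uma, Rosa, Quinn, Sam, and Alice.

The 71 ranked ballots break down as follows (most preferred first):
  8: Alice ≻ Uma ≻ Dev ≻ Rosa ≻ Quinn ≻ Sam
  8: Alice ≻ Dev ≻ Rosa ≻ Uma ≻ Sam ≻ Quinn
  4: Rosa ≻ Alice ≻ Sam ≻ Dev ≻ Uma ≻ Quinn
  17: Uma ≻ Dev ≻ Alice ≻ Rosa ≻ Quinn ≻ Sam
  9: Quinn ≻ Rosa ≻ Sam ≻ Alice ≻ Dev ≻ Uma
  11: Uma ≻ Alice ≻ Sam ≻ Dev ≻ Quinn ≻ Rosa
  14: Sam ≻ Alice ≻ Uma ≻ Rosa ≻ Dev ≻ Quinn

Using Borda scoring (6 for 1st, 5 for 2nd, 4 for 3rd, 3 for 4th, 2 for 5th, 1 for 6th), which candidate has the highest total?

Dev: 8×4 + 8×5 + 4×3 + 17×5 + 9×2 + 11×3 + 14×2 = 248
Uma: 8×5 + 8×3 + 4×2 + 17×6 + 9×1 + 11×6 + 14×4 = 305
Rosa: 8×3 + 8×4 + 4×6 + 17×3 + 9×5 + 11×1 + 14×3 = 229
Quinn: 8×2 + 8×1 + 4×1 + 17×2 + 9×6 + 11×2 + 14×1 = 152
Sam: 8×1 + 8×2 + 4×4 + 17×1 + 9×4 + 11×4 + 14×6 = 221
Alice: 8×6 + 8×6 + 4×5 + 17×4 + 9×3 + 11×5 + 14×5 = 336

Alice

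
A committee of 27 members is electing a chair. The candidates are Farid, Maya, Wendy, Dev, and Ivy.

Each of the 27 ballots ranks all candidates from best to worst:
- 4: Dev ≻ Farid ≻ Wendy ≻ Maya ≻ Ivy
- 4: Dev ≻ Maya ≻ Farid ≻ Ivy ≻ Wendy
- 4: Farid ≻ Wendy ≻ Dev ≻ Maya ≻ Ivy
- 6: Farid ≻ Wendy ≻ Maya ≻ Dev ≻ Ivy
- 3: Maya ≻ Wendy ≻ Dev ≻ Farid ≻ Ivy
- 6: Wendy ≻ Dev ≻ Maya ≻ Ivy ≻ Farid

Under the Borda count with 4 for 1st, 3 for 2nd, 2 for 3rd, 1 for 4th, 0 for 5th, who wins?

Wendy

Farid: 4×3 + 4×2 + 4×4 + 6×4 + 3×1 + 6×0 = 63
Maya: 4×1 + 4×3 + 4×1 + 6×2 + 3×4 + 6×2 = 56
Wendy: 4×2 + 4×0 + 4×3 + 6×3 + 3×3 + 6×4 = 71
Dev: 4×4 + 4×4 + 4×2 + 6×1 + 3×2 + 6×3 = 70
Ivy: 4×0 + 4×1 + 4×0 + 6×0 + 3×0 + 6×1 = 10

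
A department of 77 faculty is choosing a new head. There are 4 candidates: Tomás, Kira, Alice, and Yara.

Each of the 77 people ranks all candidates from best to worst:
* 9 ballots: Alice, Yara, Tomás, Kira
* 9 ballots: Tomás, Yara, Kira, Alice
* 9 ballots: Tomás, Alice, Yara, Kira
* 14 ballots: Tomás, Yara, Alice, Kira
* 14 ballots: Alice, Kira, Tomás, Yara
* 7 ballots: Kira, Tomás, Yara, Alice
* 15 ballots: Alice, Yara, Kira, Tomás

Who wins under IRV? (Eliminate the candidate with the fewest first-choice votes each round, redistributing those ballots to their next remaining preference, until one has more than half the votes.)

Tomás

Round 1: Tomás 32, Kira 7, Alice 38, Yara 0. Yara eliminated.
Round 2: Tomás 32, Kira 7, Alice 38. Kira eliminated.
Round 3: Tomás 39, Alice 38. Tomás has a majority (≥39).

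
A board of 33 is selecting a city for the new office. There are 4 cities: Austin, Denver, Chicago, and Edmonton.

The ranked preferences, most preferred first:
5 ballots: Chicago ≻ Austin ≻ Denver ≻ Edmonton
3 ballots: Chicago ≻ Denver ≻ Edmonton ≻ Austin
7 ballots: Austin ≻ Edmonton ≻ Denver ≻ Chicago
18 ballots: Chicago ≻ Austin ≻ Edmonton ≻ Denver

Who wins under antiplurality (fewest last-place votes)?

Austin

Last-place votes: Austin 3, Denver 18, Chicago 7, Edmonton 5.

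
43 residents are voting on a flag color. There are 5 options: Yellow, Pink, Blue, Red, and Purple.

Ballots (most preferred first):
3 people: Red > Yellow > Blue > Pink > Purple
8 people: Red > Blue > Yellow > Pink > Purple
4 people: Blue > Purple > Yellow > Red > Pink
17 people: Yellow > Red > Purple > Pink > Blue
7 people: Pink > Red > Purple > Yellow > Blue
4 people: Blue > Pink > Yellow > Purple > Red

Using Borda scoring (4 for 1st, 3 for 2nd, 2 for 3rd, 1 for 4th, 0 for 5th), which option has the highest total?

Yellow: 3×3 + 8×2 + 4×2 + 17×4 + 7×1 + 4×2 = 116
Pink: 3×1 + 8×1 + 4×0 + 17×1 + 7×4 + 4×3 = 68
Blue: 3×2 + 8×3 + 4×4 + 17×0 + 7×0 + 4×4 = 62
Red: 3×4 + 8×4 + 4×1 + 17×3 + 7×3 + 4×0 = 120
Purple: 3×0 + 8×0 + 4×3 + 17×2 + 7×2 + 4×1 = 64

Red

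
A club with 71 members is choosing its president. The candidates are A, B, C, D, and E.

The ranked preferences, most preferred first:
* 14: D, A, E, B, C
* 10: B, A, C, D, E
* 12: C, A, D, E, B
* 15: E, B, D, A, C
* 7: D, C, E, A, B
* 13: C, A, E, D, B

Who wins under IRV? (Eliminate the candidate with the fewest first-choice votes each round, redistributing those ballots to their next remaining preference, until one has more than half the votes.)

D

Round 1: A 0, B 10, C 25, D 21, E 15. A eliminated.
Round 2: B 10, C 25, D 21, E 15. B eliminated.
Round 3: C 35, D 21, E 15. E eliminated.
Round 4: C 35, D 36. D has a majority (≥36).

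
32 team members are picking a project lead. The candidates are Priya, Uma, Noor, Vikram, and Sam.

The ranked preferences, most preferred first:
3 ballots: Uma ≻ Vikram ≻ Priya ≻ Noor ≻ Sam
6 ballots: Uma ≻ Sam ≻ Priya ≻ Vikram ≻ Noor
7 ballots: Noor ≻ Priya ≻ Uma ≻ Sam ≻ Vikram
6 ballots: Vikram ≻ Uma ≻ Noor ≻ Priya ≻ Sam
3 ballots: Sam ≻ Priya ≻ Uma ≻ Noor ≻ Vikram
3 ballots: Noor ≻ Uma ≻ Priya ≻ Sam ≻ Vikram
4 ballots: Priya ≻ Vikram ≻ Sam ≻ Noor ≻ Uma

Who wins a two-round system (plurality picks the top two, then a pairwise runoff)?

Uma

Round 1 first-place votes: Priya 4, Uma 9, Noor 10, Vikram 6, Sam 3. Noor and Uma advance.
Runoff: Noor is ranked above Uma on 14 ballots, Uma above Noor on 18.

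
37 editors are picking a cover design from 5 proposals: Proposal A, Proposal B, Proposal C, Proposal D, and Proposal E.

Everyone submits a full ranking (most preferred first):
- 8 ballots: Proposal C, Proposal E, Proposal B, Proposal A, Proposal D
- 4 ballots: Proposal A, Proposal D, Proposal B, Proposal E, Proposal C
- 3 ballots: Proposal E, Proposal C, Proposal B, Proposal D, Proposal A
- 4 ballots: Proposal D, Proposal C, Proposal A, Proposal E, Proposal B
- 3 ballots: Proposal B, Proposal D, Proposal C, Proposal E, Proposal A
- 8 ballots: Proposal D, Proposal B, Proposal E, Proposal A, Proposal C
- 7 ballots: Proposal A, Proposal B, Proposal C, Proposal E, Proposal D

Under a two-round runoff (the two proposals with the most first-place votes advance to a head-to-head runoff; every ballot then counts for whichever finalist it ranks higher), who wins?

Round 1 first-place votes: Proposal A 11, Proposal B 3, Proposal C 8, Proposal D 12, Proposal E 3. Proposal D and Proposal A advance.
Runoff: Proposal D is ranked above Proposal A on 18 ballots, Proposal A above Proposal D on 19.

Proposal A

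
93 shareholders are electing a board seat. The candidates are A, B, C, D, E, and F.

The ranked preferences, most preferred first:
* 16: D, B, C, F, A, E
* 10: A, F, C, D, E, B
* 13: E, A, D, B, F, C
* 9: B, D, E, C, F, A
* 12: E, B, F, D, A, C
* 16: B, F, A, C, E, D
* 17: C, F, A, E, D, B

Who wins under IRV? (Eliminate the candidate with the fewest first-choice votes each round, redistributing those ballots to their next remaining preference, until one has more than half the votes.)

Round 1: A 10, B 25, C 17, D 16, E 25, F 0. F eliminated.
Round 2: A 10, B 25, C 17, D 16, E 25. A eliminated.
Round 3: B 25, C 27, D 16, E 25. D eliminated.
Round 4: B 41, C 27, E 25. E eliminated.
Round 5: B 66, C 27. B has a majority (≥47).

B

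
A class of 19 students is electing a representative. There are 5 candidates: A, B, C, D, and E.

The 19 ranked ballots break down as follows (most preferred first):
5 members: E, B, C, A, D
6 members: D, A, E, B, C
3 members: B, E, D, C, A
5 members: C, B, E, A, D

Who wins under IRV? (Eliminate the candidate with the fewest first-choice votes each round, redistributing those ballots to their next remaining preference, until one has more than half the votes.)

Round 1: A 0, B 3, C 5, D 6, E 5. A eliminated.
Round 2: B 3, C 5, D 6, E 5. B eliminated.
Round 3: C 5, D 6, E 8. C eliminated.
Round 4: D 6, E 13. E has a majority (≥10).

E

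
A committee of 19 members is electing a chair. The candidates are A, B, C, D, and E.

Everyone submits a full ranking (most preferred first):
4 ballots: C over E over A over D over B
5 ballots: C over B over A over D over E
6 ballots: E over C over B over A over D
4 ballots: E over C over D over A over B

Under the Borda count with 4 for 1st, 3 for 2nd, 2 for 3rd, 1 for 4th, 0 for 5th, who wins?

C

A: 4×2 + 5×2 + 6×1 + 4×1 = 28
B: 4×0 + 5×3 + 6×2 + 4×0 = 27
C: 4×4 + 5×4 + 6×3 + 4×3 = 66
D: 4×1 + 5×1 + 6×0 + 4×2 = 17
E: 4×3 + 5×0 + 6×4 + 4×4 = 52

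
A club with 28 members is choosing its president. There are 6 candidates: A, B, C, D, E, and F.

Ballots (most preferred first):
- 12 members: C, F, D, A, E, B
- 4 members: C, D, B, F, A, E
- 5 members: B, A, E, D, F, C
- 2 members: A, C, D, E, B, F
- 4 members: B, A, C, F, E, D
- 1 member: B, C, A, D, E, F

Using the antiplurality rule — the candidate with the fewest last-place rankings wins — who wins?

A

Last-place votes: A 0, B 12, C 5, D 4, E 4, F 3.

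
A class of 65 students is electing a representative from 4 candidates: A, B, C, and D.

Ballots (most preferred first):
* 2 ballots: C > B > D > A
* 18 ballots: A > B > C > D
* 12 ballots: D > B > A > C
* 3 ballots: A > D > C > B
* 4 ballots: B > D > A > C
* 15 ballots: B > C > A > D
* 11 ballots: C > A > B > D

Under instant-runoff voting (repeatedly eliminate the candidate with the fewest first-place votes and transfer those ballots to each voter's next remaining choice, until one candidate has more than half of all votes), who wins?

B

Round 1: A 21, B 19, C 13, D 12. D eliminated.
Round 2: A 21, B 31, C 13. C eliminated.
Round 3: A 32, B 33. B has a majority (≥33).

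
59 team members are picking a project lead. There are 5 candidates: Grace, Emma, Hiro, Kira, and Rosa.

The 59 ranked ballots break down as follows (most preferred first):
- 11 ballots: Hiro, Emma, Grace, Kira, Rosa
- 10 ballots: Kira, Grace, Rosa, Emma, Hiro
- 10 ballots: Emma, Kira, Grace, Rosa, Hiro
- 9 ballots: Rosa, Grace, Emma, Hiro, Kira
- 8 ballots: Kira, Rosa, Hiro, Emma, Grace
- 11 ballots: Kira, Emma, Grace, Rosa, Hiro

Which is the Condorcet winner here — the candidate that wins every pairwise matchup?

Emma

Emma vs Grace: 40–19
Emma vs Hiro: 40–19
Emma vs Kira: 30–29
Emma vs Rosa: 32–27
Emma beats every other candidate.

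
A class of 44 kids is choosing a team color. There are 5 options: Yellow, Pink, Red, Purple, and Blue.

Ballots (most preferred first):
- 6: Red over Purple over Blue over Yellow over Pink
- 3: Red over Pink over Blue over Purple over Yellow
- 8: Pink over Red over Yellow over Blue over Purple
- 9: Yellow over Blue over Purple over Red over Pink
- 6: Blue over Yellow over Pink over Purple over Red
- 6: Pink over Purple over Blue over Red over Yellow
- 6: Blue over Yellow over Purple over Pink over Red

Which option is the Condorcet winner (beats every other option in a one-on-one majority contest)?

Blue

Blue vs Yellow: 27–17
Blue vs Pink: 27–17
Blue vs Red: 27–17
Blue vs Purple: 32–12
Blue beats every other option.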